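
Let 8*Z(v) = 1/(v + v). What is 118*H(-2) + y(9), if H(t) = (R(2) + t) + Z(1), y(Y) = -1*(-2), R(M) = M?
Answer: 75/8 ≈ 9.3750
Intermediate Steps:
y(Y) = 2
Z(v) = 1/(16*v) (Z(v) = 1/(8*(v + v)) = 1/(8*((2*v))) = (1/(2*v))/8 = 1/(16*v))
H(t) = 33/16 + t (H(t) = (2 + t) + (1/16)/1 = (2 + t) + (1/16)*1 = (2 + t) + 1/16 = 33/16 + t)
118*H(-2) + y(9) = 118*(33/16 - 2) + 2 = 118*(1/16) + 2 = 59/8 + 2 = 75/8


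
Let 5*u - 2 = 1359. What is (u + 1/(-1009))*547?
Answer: 751164468/5045 ≈ 1.4889e+5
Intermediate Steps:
u = 1361/5 (u = ⅖ + (⅕)*1359 = ⅖ + 1359/5 = 1361/5 ≈ 272.20)
(u + 1/(-1009))*547 = (1361/5 + 1/(-1009))*547 = (1361/5 - 1/1009)*547 = (1373244/5045)*547 = 751164468/5045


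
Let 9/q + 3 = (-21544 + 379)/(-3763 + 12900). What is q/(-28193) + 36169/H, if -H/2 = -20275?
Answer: 8256149105257/9255558910400 ≈ 0.89202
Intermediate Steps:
H = 40550 (H = -2*(-20275) = 40550)
q = -27411/16192 (q = 9/(-3 + (-21544 + 379)/(-3763 + 12900)) = 9/(-3 - 21165/9137) = 9/(-48576/9137) = 9*(-9137/48576) = -27411/16192 ≈ -1.6929)
q/(-28193) + 36169/H = -27411/16192/(-28193) + 36169/40550 = -27411/16192*(-1/28193) + 36169*(1/40550) = 27411/456501056 + 36169/40550 = 8256149105257/9255558910400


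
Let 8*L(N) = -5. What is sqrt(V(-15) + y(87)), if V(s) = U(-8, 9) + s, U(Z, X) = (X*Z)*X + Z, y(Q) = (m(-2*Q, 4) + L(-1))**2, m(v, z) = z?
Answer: I*sqrt(42215)/8 ≈ 25.683*I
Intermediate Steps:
L(N) = -5/8 (L(N) = (1/8)*(-5) = -5/8)
y(Q) = 729/64 (y(Q) = (4 - 5/8)**2 = (27/8)**2 = 729/64)
U(Z, X) = Z + Z*X**2 (U(Z, X) = Z*X**2 + Z = Z + Z*X**2)
V(s) = -656 + s (V(s) = -8*(1 + 9**2) + s = -8*(1 + 81) + s = -8*82 + s = -656 + s)
sqrt(V(-15) + y(87)) = sqrt((-656 - 15) + 729/64) = sqrt(-671 + 729/64) = sqrt(-42215/64) = I*sqrt(42215)/8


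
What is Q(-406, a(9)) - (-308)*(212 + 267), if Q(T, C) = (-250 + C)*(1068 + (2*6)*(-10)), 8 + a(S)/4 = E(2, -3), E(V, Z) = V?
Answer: -112220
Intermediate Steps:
a(S) = -24 (a(S) = -32 + 4*2 = -32 + 8 = -24)
Q(T, C) = -237000 + 948*C (Q(T, C) = (-250 + C)*(1068 + 12*(-10)) = (-250 + C)*(1068 - 120) = (-250 + C)*948 = -237000 + 948*C)
Q(-406, a(9)) - (-308)*(212 + 267) = (-237000 + 948*(-24)) - (-308)*(212 + 267) = (-237000 - 22752) - (-308)*479 = -259752 - 1*(-147532) = -259752 + 147532 = -112220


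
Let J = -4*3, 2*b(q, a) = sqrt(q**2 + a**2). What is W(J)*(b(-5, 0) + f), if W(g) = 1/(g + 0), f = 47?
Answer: -33/8 ≈ -4.1250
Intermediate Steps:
b(q, a) = sqrt(a**2 + q**2)/2 (b(q, a) = sqrt(q**2 + a**2)/2 = sqrt(a**2 + q**2)/2)
J = -12
W(g) = 1/g
W(J)*(b(-5, 0) + f) = (sqrt(0**2 + (-5)**2)/2 + 47)/(-12) = -(sqrt(0 + 25)/2 + 47)/12 = -(sqrt(25)/2 + 47)/12 = -((1/2)*5 + 47)/12 = -(5/2 + 47)/12 = -1/12*99/2 = -33/8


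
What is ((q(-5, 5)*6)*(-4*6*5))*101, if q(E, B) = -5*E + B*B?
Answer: -3636000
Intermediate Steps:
q(E, B) = B**2 - 5*E (q(E, B) = -5*E + B**2 = B**2 - 5*E)
((q(-5, 5)*6)*(-4*6*5))*101 = (((5**2 - 5*(-5))*6)*(-4*6*5))*101 = (((25 + 25)*6)*(-24*5))*101 = ((50*6)*(-120))*101 = (300*(-120))*101 = -36000*101 = -3636000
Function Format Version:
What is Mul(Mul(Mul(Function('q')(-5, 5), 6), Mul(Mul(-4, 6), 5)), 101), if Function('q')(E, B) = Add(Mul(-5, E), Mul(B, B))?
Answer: -3636000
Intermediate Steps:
Function('q')(E, B) = Add(Pow(B, 2), Mul(-5, E)) (Function('q')(E, B) = Add(Mul(-5, E), Pow(B, 2)) = Add(Pow(B, 2), Mul(-5, E)))
Mul(Mul(Mul(Function('q')(-5, 5), 6), Mul(Mul(-4, 6), 5)), 101) = Mul(Mul(Mul(Add(Pow(5, 2), Mul(-5, -5)), 6), Mul(Mul(-4, 6), 5)), 101) = Mul(Mul(Mul(Add(25, 25), 6), Mul(-24, 5)), 101) = Mul(Mul(Mul(50, 6), -120), 101) = Mul(Mul(300, -120), 101) = Mul(-36000, 101) = -3636000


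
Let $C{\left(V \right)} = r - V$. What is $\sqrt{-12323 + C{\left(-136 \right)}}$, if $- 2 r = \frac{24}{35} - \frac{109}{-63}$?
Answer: $\frac{i \sqrt{537499970}}{210} \approx 110.4 i$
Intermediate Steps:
$r = - \frac{761}{630}$ ($r = - \frac{\frac{24}{35} - \frac{109}{-63}}{2} = - \frac{24 \cdot \frac{1}{35} - - \frac{109}{63}}{2} = - \frac{\frac{24}{35} + \frac{109}{63}}{2} = \left(- \frac{1}{2}\right) \frac{761}{315} = - \frac{761}{630} \approx -1.2079$)
$C{\left(V \right)} = - \frac{761}{630} - V$
$\sqrt{-12323 + C{\left(-136 \right)}} = \sqrt{-12323 - - \frac{84919}{630}} = \sqrt{-12323 + \left(- \frac{761}{630} + 136\right)} = \sqrt{-12323 + \frac{84919}{630}} = \sqrt{- \frac{7678571}{630}} = \frac{i \sqrt{537499970}}{210}$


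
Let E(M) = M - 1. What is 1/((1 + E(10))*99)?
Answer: 1/990 ≈ 0.0010101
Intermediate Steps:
E(M) = -1 + M
1/((1 + E(10))*99) = 1/((1 + (-1 + 10))*99) = 1/((1 + 9)*99) = 1/(10*99) = 1/990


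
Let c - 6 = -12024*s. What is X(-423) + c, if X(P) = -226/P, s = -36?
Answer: 183104236/423 ≈ 4.3287e+5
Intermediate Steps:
c = 432870 (c = 6 - 12024*(-36) = 6 + 432864 = 432870)
X(-423) + c = -226/(-423) + 432870 = -226*(-1/423) + 432870 = 226/423 + 432870 = 183104236/423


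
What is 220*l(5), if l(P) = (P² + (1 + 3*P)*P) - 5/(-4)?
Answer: 23375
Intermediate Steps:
l(P) = 5/4 + P² + P*(1 + 3*P) (l(P) = (P² + P*(1 + 3*P)) - 5*(-¼) = (P² + P*(1 + 3*P)) + 5/4 = 5/4 + P² + P*(1 + 3*P))
220*l(5) = 220*(5/4 + 5 + 4*5²) = 220*(5/4 + 5 + 4*25) = 220*(5/4 + 5 + 100) = 220*(425/4) = 23375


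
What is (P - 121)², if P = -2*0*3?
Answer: 14641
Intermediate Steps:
P = 0 (P = 0*3 = 0)
(P - 121)² = (0 - 121)² = (-121)² = 14641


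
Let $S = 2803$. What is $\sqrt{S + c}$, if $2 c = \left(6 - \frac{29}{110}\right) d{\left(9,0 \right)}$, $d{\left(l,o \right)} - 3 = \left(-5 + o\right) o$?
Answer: $\frac{\sqrt{34020415}}{110} \approx 53.025$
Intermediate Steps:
$d{\left(l,o \right)} = 3 + o \left(-5 + o\right)$ ($d{\left(l,o \right)} = 3 + \left(-5 + o\right) o = 3 + o \left(-5 + o\right)$)
$c = \frac{1893}{220}$ ($c = \frac{\left(6 - \frac{29}{110}\right) \left(3 + 0^{2} - 0\right)}{2} = \frac{\left(6 - \frac{29}{110}\right) \left(3 + 0 + 0\right)}{2} = \frac{\left(6 - \frac{29}{110}\right) 3}{2} = \frac{\frac{631}{110} \cdot 3}{2} = \frac{1}{2} \cdot \frac{1893}{110} = \frac{1893}{220} \approx 8.6045$)
$\sqrt{S + c} = \sqrt{2803 + \frac{1893}{220}} = \sqrt{\frac{618553}{220}} = \frac{\sqrt{34020415}}{110}$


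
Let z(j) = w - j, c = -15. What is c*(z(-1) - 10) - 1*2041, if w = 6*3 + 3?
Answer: -2221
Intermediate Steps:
w = 21 (w = 18 + 3 = 21)
z(j) = 21 - j
c*(z(-1) - 10) - 1*2041 = -15*((21 - 1*(-1)) - 10) - 1*2041 = -15*((21 + 1) - 10) - 2041 = -15*(22 - 10) - 2041 = -15*12 - 2041 = -180 - 2041 = -2221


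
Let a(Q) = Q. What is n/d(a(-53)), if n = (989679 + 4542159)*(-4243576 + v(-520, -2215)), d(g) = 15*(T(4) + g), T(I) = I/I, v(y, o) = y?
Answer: 150497766208/5 ≈ 3.0100e+10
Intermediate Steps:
T(I) = 1
d(g) = 15 + 15*g (d(g) = 15*(1 + g) = 15 + 15*g)
n = -23477651528448 (n = (989679 + 4542159)*(-4243576 - 520) = 5531838*(-4244096) = -23477651528448)
n/d(a(-53)) = -23477651528448/(15 + 15*(-53)) = -23477651528448/(15 - 795) = -23477651528448/(-780) = -23477651528448*(-1/780) = 150497766208/5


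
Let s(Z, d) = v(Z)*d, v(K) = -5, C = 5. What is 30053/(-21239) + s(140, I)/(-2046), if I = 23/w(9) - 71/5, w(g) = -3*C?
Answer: -94738859/65182491 ≈ -1.4534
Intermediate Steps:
w(g) = -15 (w(g) = -3*5 = -15)
I = -236/15 (I = 23/(-15) - 71/5 = 23*(-1/15) - 71*⅕ = -23/15 - 71/5 = -236/15 ≈ -15.733)
s(Z, d) = -5*d
30053/(-21239) + s(140, I)/(-2046) = 30053/(-21239) - 5*(-236/15)/(-2046) = 30053*(-1/21239) + (236/3)*(-1/2046) = -30053/21239 - 118/3069 = -94738859/65182491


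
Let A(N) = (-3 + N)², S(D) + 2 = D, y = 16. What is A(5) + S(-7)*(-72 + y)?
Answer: 508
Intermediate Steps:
S(D) = -2 + D
A(5) + S(-7)*(-72 + y) = (-3 + 5)² + (-2 - 7)*(-72 + 16) = 2² - 9*(-56) = 4 + 504 = 508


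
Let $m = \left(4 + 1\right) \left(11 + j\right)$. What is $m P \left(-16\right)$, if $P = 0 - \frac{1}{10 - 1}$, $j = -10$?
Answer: $\frac{80}{9} \approx 8.8889$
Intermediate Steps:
$m = 5$ ($m = \left(4 + 1\right) \left(11 - 10\right) = 5 \cdot 1 = 5$)
$P = - \frac{1}{9}$ ($P = 0 - \frac{1}{9} = - \frac{1}{9} \approx -0.11111$)
$m P \left(-16\right) = 5 \left(- \frac{1}{9}\right) \left(-16\right) = \left(- \frac{5}{9}\right) \left(-16\right) = \frac{80}{9}$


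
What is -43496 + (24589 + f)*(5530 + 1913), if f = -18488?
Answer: 45366247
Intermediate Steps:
-43496 + (24589 + f)*(5530 + 1913) = -43496 + (24589 - 18488)*(5530 + 1913) = -43496 + 6101*7443 = -43496 + 45409743 = 45366247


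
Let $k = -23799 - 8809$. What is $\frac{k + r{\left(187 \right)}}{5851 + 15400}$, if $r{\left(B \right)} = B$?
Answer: $- \frac{32421}{21251} \approx -1.5256$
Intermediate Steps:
$k = -32608$
$\frac{k + r{\left(187 \right)}}{5851 + 15400} = \frac{-32608 + 187}{5851 + 15400} = - \frac{32421}{21251}$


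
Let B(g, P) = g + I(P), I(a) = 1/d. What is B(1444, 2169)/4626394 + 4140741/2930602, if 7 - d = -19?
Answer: 249092105859447/176255553619444 ≈ 1.4132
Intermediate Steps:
d = 26 (d = 7 - 1*(-19) = 7 + 19 = 26)
I(a) = 1/26
B(g, P) = 1/26 + g (B(g, P) = g + 1/26 = 1/26 + g)
B(1444, 2169)/4626394 + 4140741/2930602 = (1/26 + 1444)/4626394 + 4140741/2930602 = (37545/26)*(1/4626394) + 4140741*(1/2930602) = 37545/120286244 + 4140741/2930602 = 249092105859447/176255553619444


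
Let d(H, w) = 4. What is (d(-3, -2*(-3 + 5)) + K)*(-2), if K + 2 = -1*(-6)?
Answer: -16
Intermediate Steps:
K = 4 (K = -2 - 1*(-6) = -2 + 6 = 4)
(d(-3, -2*(-3 + 5)) + K)*(-2) = (4 + 4)*(-2) = 8*(-2) = -16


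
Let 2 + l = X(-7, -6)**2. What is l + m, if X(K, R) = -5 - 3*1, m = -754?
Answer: -692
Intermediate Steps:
X(K, R) = -8 (X(K, R) = -5 - 3 = -8)
l = 62 (l = -2 + (-8)**2 = -2 + 64 = 62)
l + m = 62 - 754 = -692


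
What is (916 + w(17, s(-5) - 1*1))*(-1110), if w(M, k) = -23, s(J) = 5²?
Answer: -991230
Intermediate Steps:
s(J) = 25
(916 + w(17, s(-5) - 1*1))*(-1110) = (916 - 23)*(-1110) = 893*(-1110) = -991230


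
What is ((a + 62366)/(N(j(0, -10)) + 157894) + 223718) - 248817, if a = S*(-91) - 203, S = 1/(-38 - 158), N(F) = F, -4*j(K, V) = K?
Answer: -110961741591/4421032 ≈ -25099.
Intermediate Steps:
j(K, V) = -K/4
S = -1/196 (S = 1/(-196) = -1/196 ≈ -0.0051020)
a = -5671/28 (a = -1/196*(-91) - 203 = 13/28 - 203 = -5671/28 ≈ -202.54)
((a + 62366)/(N(j(0, -10)) + 157894) + 223718) - 248817 = ((-5671/28 + 62366)/(-1/4*0 + 157894) + 223718) - 248817 = (1740577/(28*(0 + 157894)) + 223718) - 248817 = ((1740577/28)/157894 + 223718) - 248817 = ((1740577/28)*(1/157894) + 223718) - 248817 = (1740577/4421032 + 223718) - 248817 = 989066177553/4421032 - 248817 = -110961741591/4421032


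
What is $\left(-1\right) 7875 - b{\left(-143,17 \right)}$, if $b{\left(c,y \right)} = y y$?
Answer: $-8164$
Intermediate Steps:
$b{\left(c,y \right)} = y^{2}$
$\left(-1\right) 7875 - b{\left(-143,17 \right)} = \left(-1\right) 7875 - 17^{2} = -7875 - 289 = -8164$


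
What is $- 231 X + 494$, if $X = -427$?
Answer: $99131$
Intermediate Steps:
$- 231 X + 494 = \left(-231\right) \left(-427\right) + 494 = 98637 + 494 = 99131$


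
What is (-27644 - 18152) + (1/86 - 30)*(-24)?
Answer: -1938280/43 ≈ -45076.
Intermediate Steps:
(-27644 - 18152) + (1/86 - 30)*(-24) = -45796 + (1/86 - 30)*(-24) = -45796 - 2579/86*(-24) = -45796 + 30948/43 = -1938280/43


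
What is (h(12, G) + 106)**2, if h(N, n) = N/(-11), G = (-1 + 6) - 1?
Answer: 1331716/121 ≈ 11006.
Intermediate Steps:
G = 4 (G = 5 - 1 = 4)
h(N, n) = -N/11 (h(N, n) = N*(-1/11) = -N/11)
(h(12, G) + 106)**2 = (-1/11*12 + 106)**2 = (-12/11 + 106)**2 = (1154/11)**2 = 1331716/121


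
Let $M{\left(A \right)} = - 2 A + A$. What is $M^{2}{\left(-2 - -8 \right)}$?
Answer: $36$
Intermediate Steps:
$M{\left(A \right)} = - A$
$M^{2}{\left(-2 - -8 \right)} = \left(- (-2 - -8)\right)^{2} = \left(- (-2 + 8)\right)^{2} = \left(\left(-1\right) 6\right)^{2} = \left(-6\right)^{2} = 36$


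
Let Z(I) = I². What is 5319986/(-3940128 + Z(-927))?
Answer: -5319986/3080799 ≈ -1.7268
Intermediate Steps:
5319986/(-3940128 + Z(-927)) = 5319986/(-3940128 + (-927)²) = 5319986/(-3940128 + 859329) = 5319986/(-3080799) = 5319986*(-1/3080799) = -5319986/3080799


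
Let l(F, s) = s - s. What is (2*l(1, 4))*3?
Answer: 0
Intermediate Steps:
l(F, s) = 0
(2*l(1, 4))*3 = (2*0)*3 = 0*3 = 0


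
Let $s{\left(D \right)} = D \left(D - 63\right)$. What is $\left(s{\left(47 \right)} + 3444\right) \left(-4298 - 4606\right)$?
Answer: $-23969568$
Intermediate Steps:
$s{\left(D \right)} = D \left(-63 + D\right)$
$\left(s{\left(47 \right)} + 3444\right) \left(-4298 - 4606\right) = \left(47 \left(-63 + 47\right) + 3444\right) \left(-4298 - 4606\right) = \left(47 \left(-16\right) + 3444\right) \left(-8904\right) = \left(-752 + 3444\right) \left(-8904\right) = 2692 \left(-8904\right) = -23969568$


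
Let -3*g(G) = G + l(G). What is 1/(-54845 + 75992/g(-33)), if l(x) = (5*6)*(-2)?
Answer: -31/1624203 ≈ -1.9086e-5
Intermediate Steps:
l(x) = -60 (l(x) = 30*(-2) = -60)
g(G) = 20 - G/3 (g(G) = -(G - 60)/3 = -(-60 + G)/3 = 20 - G/3)
1/(-54845 + 75992/g(-33)) = 1/(-54845 + 75992/(20 - ⅓*(-33))) = 1/(-54845 + 75992/(20 + 11)) = 1/(-54845 + 75992/31) = 1/(-1624203/31) = -31/1624203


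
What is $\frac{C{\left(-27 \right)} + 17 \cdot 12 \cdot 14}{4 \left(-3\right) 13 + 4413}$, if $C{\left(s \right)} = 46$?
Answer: $\frac{2902}{4257} \approx 0.6817$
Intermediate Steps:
$\frac{C{\left(-27 \right)} + 17 \cdot 12 \cdot 14}{4 \left(-3\right) 13 + 4413} = \frac{46 + 17 \cdot 12 \cdot 14}{4 \left(-3\right) 13 + 4413} = \frac{46 + 204 \cdot 14}{\left(-12\right) 13 + 4413} = \frac{46 + 2856}{-156 + 4413} = \frac{2902}{4257}$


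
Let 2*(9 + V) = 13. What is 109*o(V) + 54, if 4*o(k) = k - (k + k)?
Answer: 977/8 ≈ 122.13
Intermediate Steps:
V = -5/2 (V = -9 + (1/2)*13 = -9 + 13/2 = -5/2 ≈ -2.5000)
o(k) = -k/4 (o(k) = (k - (k + k))/4 = (k - 2*k)/4 = (-k)/4 = -k/4)
109*o(V) + 54 = 109*(-1/4*(-5/2)) + 54 = 109*(5/8) + 54 = 545/8 + 54 = 977/8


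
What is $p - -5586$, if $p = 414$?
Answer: $6000$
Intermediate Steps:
$p - -5586 = 414 - -5586 = 414 + 5586 = 6000$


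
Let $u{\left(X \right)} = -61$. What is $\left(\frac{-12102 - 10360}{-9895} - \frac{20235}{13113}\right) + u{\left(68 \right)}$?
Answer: $- \frac{2606874118}{43251045} \approx -60.273$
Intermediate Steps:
$\left(\frac{-12102 - 10360}{-9895} - \frac{20235}{13113}\right) + u{\left(68 \right)} = \left(\frac{-12102 - 10360}{-9895} - \frac{20235}{13113}\right) - 61 = \left(\left(-12102 - 10360\right) \left(- \frac{1}{9895}\right) - \frac{6745}{4371}\right) - 61 = \left(\left(-22462\right) \left(- \frac{1}{9895}\right) - \frac{6745}{4371}\right) - 61 = \left(\frac{22462}{9895} - \frac{6745}{4371}\right) - 61 = \frac{31439627}{43251045} - 61 = - \frac{2606874118}{43251045}$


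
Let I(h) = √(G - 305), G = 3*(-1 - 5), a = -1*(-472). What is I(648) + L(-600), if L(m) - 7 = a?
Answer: 479 + I*√323 ≈ 479.0 + 17.972*I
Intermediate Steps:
a = 472
L(m) = 479 (L(m) = 7 + 472 = 479)
G = -18 (G = 3*(-6) = -18)
I(h) = I*√323 (I(h) = √(-18 - 305) = √(-323) = I*√323)
I(648) + L(-600) = I*√323 + 479 = 479 + I*√323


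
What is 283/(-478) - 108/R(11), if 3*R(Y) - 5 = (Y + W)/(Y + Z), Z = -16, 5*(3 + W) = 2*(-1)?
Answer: -1298807/13862 ≈ -93.696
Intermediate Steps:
W = -17/5 (W = -3 + (2*(-1))/5 = -3 + (⅕)*(-2) = -3 - ⅖ = -17/5 ≈ -3.4000)
R(Y) = 5/3 + (-17/5 + Y)/(3*(-16 + Y)) (R(Y) = 5/3 + ((Y - 17/5)/(Y - 16))/3 = 5/3 + ((-17/5 + Y)/(-16 + Y))/3 = 5/3 + (-17/5 + Y)/(3*(-16 + Y)))
283/(-478) - 108/R(11) = 283/(-478) - 108*5*(-16 + 11)/(-139 + 10*11) = 283*(-1/478) - 108*(-25/(-139 + 110)) = -283/478 - 108/((⅕)*(-⅕)*(-29)) = -283/478 - 108/29/25 = -283/478 - 108*25/29 = -283/478 - 2700/29 = -1298807/13862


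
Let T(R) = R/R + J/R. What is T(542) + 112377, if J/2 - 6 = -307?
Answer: 30454137/271 ≈ 1.1238e+5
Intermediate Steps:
J = -602 (J = 12 + 2*(-307) = 12 - 614 = -602)
T(R) = 1 - 602/R (T(R) = R/R - 602/R = 1 - 602/R)
T(542) + 112377 = (-602 + 542)/542 + 112377 = (1/542)*(-60) + 112377 = -30/271 + 112377 = 30454137/271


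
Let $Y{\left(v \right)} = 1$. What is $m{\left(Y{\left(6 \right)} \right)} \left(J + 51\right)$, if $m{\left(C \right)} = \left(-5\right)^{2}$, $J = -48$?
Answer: $75$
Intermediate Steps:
$m{\left(C \right)} = 25$
$m{\left(Y{\left(6 \right)} \right)} \left(J + 51\right) = 25 \left(-48 + 51\right) = 25 \cdot 3 = 75$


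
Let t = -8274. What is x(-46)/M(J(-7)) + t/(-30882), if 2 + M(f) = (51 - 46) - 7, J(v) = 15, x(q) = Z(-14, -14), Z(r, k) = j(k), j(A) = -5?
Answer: 31251/20588 ≈ 1.5179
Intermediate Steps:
Z(r, k) = -5
x(q) = -5
M(f) = -4 (M(f) = -2 + ((51 - 46) - 7) = -2 + (5 - 7) = -2 - 2 = -4)
x(-46)/M(J(-7)) + t/(-30882) = -5/(-4) - 8274/(-30882) = -5*(-¼) - 8274*(-1/30882) = 5/4 + 1379/5147 = 31251/20588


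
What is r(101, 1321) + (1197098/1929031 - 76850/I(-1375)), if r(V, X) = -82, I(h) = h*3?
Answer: -19972426966/318290115 ≈ -62.749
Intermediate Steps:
I(h) = 3*h
r(101, 1321) + (1197098/1929031 - 76850/I(-1375)) = -82 + (1197098/1929031 - 76850/(3*(-1375))) = -82 + (1197098*(1/1929031) - 76850/(-4125)) = -82 + (1197098/1929031 - 76850*(-1/4125)) = -82 + (1197098/1929031 + 3074/165) = -82 + 6127362464/318290115 = -19972426966/318290115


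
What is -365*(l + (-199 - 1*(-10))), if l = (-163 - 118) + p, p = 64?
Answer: 148190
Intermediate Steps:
l = -217 (l = (-163 - 118) + 64 = -281 + 64 = -217)
-365*(l + (-199 - 1*(-10))) = -365*(-217 + (-199 - 1*(-10))) = -365*(-217 + (-199 + 10)) = -365*(-217 - 189) = -365*(-406) = 148190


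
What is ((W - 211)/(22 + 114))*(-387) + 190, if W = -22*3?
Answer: 133039/136 ≈ 978.23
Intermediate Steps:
W = -66
((W - 211)/(22 + 114))*(-387) + 190 = ((-66 - 211)/(22 + 114))*(-387) + 190 = -277/136*(-387) + 190 = 107199/136 + 190 = 133039/136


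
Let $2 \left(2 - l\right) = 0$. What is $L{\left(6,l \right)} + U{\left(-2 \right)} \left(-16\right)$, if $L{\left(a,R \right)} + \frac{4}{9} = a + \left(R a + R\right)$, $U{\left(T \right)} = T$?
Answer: $\frac{464}{9} \approx 51.556$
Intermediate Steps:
$l = 2$ ($l = 2 - 0 = 2 + 0 = 2$)
$L{\left(a,R \right)} = - \frac{4}{9} + R + a + R a$ ($L{\left(a,R \right)} = - \frac{4}{9} + \left(a + \left(R a + R\right)\right) = - \frac{4}{9} + \left(a + \left(R + R a\right)\right) = - \frac{4}{9} + \left(R + a + R a\right) = - \frac{4}{9} + R + a + R a$)
$L{\left(6,l \right)} + U{\left(-2 \right)} \left(-16\right) = \left(- \frac{4}{9} + 2 + 6 + 2 \cdot 6\right) - -32 = \left(- \frac{4}{9} + 2 + 6 + 12\right) + 32 = \frac{176}{9} + 32 = \frac{464}{9}$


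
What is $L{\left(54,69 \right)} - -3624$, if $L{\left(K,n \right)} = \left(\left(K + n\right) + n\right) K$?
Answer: $13992$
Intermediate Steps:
$L{\left(K,n \right)} = K \left(K + 2 n\right)$ ($L{\left(K,n \right)} = \left(K + 2 n\right) K = K \left(K + 2 n\right)$)
$L{\left(54,69 \right)} - -3624 = 54 \left(54 + 2 \cdot 69\right) - -3624 = 54 \left(54 + 138\right) + 3624 = 54 \cdot 192 + 3624 = 10368 + 3624 = 13992$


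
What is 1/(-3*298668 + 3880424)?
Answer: 1/2984420 ≈ 3.3507e-7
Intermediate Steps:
1/(-3*298668 + 3880424) = 1/(-896004 + 3880424) = 1/2984420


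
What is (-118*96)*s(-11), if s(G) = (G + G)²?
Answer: -5482752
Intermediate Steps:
s(G) = 4*G² (s(G) = (2*G)² = 4*G²)
(-118*96)*s(-11) = (-118*96)*(4*(-11)²) = -45312*121 = -11328*484 = -5482752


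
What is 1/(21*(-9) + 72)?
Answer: -1/117 ≈ -0.0085470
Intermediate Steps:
1/(21*(-9) + 72) = 1/(-189 + 72) = 1/(-117) = -1/117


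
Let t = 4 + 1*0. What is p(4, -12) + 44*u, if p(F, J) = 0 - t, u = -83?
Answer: -3656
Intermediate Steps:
t = 4 (t = 4 + 0 = 4)
p(F, J) = -4 (p(F, J) = 0 - 1*4 = 0 - 4 = -4)
p(4, -12) + 44*u = -4 + 44*(-83) = -4 - 3652 = -3656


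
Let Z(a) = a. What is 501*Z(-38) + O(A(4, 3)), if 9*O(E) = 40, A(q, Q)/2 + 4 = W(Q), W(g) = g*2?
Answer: -171302/9 ≈ -19034.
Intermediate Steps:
W(g) = 2*g
A(q, Q) = -8 + 4*Q (A(q, Q) = -8 + 2*(2*Q) = -8 + 4*Q)
O(E) = 40/9 (O(E) = (1/9)*40 = 40/9)
501*Z(-38) + O(A(4, 3)) = 501*(-38) + 40/9 = -19038 + 40/9 = -171302/9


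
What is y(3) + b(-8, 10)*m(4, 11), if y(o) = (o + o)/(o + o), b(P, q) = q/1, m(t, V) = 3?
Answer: 31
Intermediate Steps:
b(P, q) = q (b(P, q) = q*1 = q)
y(o) = 1 (y(o) = (2*o)/((2*o)) = (2*o)*(1/(2*o)) = 1)
y(3) + b(-8, 10)*m(4, 11) = 1 + 10*3 = 1 + 30 = 31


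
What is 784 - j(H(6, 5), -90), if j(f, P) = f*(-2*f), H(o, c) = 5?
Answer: 834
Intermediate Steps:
j(f, P) = -2*f²
784 - j(H(6, 5), -90) = 784 - (-2)*5² = 784 - (-2)*25 = 784 - 1*(-50) = 784 + 50 = 834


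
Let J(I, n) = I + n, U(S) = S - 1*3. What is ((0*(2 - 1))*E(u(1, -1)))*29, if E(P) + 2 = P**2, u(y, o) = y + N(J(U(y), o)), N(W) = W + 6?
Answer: 0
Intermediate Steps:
U(S) = -3 + S (U(S) = S - 3 = -3 + S)
N(W) = 6 + W
u(y, o) = 3 + o + 2*y (u(y, o) = y + (6 + ((-3 + y) + o)) = y + (6 + (-3 + o + y)) = y + (3 + o + y) = 3 + o + 2*y)
E(P) = -2 + P**2
((0*(2 - 1))*E(u(1, -1)))*29 = ((0*(2 - 1))*(-2 + (3 - 1 + 2*1)**2))*29 = ((0*1)*(-2 + (3 - 1 + 2)**2))*29 = (0*(-2 + 4**2))*29 = (0*(-2 + 16))*29 = (0*14)*29 = 0*29 = 0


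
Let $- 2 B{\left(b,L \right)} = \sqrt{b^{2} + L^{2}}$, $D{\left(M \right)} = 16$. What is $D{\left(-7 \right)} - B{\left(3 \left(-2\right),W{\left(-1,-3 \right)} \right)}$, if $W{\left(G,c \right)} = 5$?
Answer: $16 + \frac{\sqrt{61}}{2} \approx 19.905$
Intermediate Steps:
$B{\left(b,L \right)} = - \frac{\sqrt{L^{2} + b^{2}}}{2}$ ($B{\left(b,L \right)} = - \frac{\sqrt{b^{2} + L^{2}}}{2} = - \frac{\sqrt{L^{2} + b^{2}}}{2}$)
$D{\left(-7 \right)} - B{\left(3 \left(-2\right),W{\left(-1,-3 \right)} \right)} = 16 - - \frac{\sqrt{5^{2} + \left(3 \left(-2\right)\right)^{2}}}{2} = 16 - - \frac{\sqrt{25 + \left(-6\right)^{2}}}{2} = 16 - - \frac{\sqrt{25 + 36}}{2} = 16 - - \frac{\sqrt{61}}{2} = 16 + \frac{\sqrt{61}}{2}$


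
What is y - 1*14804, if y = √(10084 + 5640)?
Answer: -14804 + 2*√3931 ≈ -14679.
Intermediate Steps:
y = 2*√3931 (y = √15724 = 2*√3931 ≈ 125.40)
y - 1*14804 = 2*√3931 - 1*14804 = 2*√3931 - 14804 = -14804 + 2*√3931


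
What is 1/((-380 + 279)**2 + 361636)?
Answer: 1/371837 ≈ 2.6894e-6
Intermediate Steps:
1/((-380 + 279)**2 + 361636) = 1/((-101)**2 + 361636) = 1/(10201 + 361636) = 1/371837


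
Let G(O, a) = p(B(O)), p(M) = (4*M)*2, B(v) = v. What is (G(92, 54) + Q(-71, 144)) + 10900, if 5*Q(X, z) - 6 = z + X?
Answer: 58259/5 ≈ 11652.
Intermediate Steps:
Q(X, z) = 6/5 + X/5 + z/5 (Q(X, z) = 6/5 + (z + X)/5 = 6/5 + (X + z)/5 = 6/5 + (X/5 + z/5) = 6/5 + X/5 + z/5)
p(M) = 8*M
G(O, a) = 8*O
(G(92, 54) + Q(-71, 144)) + 10900 = (8*92 + (6/5 + (⅕)*(-71) + (⅕)*144)) + 10900 = (736 + (6/5 - 71/5 + 144/5)) + 10900 = (736 + 79/5) + 10900 = 3759/5 + 10900 = 58259/5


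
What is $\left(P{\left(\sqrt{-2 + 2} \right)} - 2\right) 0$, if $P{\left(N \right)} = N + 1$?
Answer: $0$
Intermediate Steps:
$P{\left(N \right)} = 1 + N$
$\left(P{\left(\sqrt{-2 + 2} \right)} - 2\right) 0 = \left(\left(1 + \sqrt{-2 + 2}\right) - 2\right) 0 = \left(\left(1 + \sqrt{0}\right) - 2\right) 0 = \left(\left(1 + 0\right) - 2\right) 0 = \left(1 - 2\right) 0 = \left(-1\right) 0 = 0$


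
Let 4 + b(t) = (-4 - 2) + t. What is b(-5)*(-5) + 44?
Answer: 119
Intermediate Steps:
b(t) = -10 + t (b(t) = -4 + ((-4 - 2) + t) = -4 + (-6 + t) = -10 + t)
b(-5)*(-5) + 44 = (-10 - 5)*(-5) + 44 = -15*(-5) + 44 = 75 + 44 = 119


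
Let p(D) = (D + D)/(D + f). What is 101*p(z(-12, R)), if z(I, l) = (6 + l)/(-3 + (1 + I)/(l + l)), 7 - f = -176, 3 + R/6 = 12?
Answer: -87264/3655 ≈ -23.875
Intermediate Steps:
R = 54 (R = -18 + 6*12 = -18 + 72 = 54)
f = 183 (f = 7 - 1*(-176) = 7 + 176 = 183)
z(I, l) = (6 + l)/(-3 + (1 + I)/(2*l)) (z(I, l) = (6 + l)/(-3 + (1 + I)/((2*l))) = (6 + l)/(-3 + (1 + I)*(1/(2*l))) = (6 + l)/(-3 + (1 + I)/(2*l)))
p(D) = 2*D/(183 + D) (p(D) = (D + D)/(D + 183) = (2*D)/(183 + D) = 2*D/(183 + D))
101*p(z(-12, R)) = 101*(2*(2*54*(6 + 54)/(1 - 12 - 6*54))/(183 + 2*54*(6 + 54)/(1 - 12 - 6*54))) = 101*(2*(2*54*60/(1 - 12 - 324))/(183 + 2*54*60/(1 - 12 - 324))) = 101*(2*(2*54*60/(-335))/(183 + 2*54*60/(-335))) = 101*(2*(2*54*(-1/335)*60)/(183 + 2*54*(-1/335)*60)) = 101*(2*(-1296/67)/(183 - 1296/67)) = 101*(2*(-1296/67)/(10965/67)) = 101*(2*(-1296/67)*(67/10965)) = 101*(-864/3655) = -87264/3655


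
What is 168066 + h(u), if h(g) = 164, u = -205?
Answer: 168230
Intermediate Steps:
168066 + h(u) = 168066 + 164 = 168230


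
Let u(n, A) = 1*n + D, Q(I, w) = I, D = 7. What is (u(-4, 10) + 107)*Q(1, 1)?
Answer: 110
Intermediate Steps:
u(n, A) = 7 + n (u(n, A) = 1*n + 7 = n + 7 = 7 + n)
(u(-4, 10) + 107)*Q(1, 1) = ((7 - 4) + 107)*1 = (3 + 107)*1 = 110*1 = 110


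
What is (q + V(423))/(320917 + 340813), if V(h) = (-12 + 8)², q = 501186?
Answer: 250601/330865 ≈ 0.75741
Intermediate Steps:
V(h) = 16 (V(h) = (-4)² = 16)
(q + V(423))/(320917 + 340813) = (501186 + 16)/(320917 + 340813) = 501202/661730 = 501202*(1/661730) = 250601/330865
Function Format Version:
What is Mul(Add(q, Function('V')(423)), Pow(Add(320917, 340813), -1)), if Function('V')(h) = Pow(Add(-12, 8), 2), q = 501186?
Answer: Rational(250601, 330865) ≈ 0.75741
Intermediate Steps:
Function('V')(h) = 16 (Function('V')(h) = Pow(-4, 2) = 16)
Mul(Add(q, Function('V')(423)), Pow(Add(320917, 340813), -1)) = Mul(Add(501186, 16), Pow(Add(320917, 340813), -1)) = Mul(501202, Pow(661730, -1)) = Mul(501202, Rational(1, 661730)) = Rational(250601, 330865)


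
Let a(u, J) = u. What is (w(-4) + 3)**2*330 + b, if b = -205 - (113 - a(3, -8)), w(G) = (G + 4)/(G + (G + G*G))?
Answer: 2655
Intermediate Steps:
w(G) = (4 + G)/(G**2 + 2*G) (w(G) = (4 + G)/(G + (G + G**2)) = (4 + G)/(G**2 + 2*G))
b = -315 (b = -205 - (113 - 1*3) = -205 - (113 - 3) = -205 - 1*110 = -205 - 110 = -315)
(w(-4) + 3)**2*330 + b = ((4 - 4)/((-4)*(2 - 4)) + 3)**2*330 - 315 = (-1/4*0/(-2) + 3)**2*330 - 315 = (-1/4*(-1/2)*0 + 3)**2*330 - 315 = (0 + 3)**2*330 - 315 = 3**2*330 - 315 = 9*330 - 315 = 2970 - 315 = 2655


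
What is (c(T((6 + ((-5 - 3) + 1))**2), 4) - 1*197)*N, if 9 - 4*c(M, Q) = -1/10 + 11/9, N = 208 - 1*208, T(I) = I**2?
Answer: 0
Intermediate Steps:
N = 0 (N = 208 - 208 = 0)
c(M, Q) = 709/360 (c(M, Q) = 9/4 - (-1/10 + 11/9)/4 = 9/4 - 1/4*101/90 = 9/4 - 101/360 = 709/360)
(c(T((6 + ((-5 - 3) + 1))**2), 4) - 1*197)*N = (709/360 - 1*197)*0 = (709/360 - 197)*0 = -70211/360*0 = 0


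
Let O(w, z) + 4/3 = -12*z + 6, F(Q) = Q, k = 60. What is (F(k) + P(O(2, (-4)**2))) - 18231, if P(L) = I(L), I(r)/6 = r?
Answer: -19295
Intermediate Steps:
I(r) = 6*r
O(w, z) = 14/3 - 12*z (O(w, z) = -4/3 + (-12*z + 6) = -4/3 + (6 - 12*z) = 14/3 - 12*z)
P(L) = 6*L
(F(k) + P(O(2, (-4)**2))) - 18231 = (60 + 6*(14/3 - 12*(-4)**2)) - 18231 = (60 + 6*(14/3 - 12*16)) - 18231 = (60 + 6*(14/3 - 192)) - 18231 = (60 + 6*(-562/3)) - 18231 = (60 - 1124) - 18231 = -1064 - 18231 = -19295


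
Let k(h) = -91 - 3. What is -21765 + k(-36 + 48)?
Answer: -21859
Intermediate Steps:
k(h) = -94
-21765 + k(-36 + 48) = -21765 - 94 = -21859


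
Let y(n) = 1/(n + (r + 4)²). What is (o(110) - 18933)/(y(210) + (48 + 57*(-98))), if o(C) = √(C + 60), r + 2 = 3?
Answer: 4449255/1301429 - 235*√170/1301429 ≈ 3.4164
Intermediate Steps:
r = 1 (r = -2 + 3 = 1)
y(n) = 1/(25 + n) (y(n) = 1/(n + (1 + 4)²) = 1/(n + 5²) = 1/(n + 25) = 1/(25 + n))
o(C) = √(60 + C)
(o(110) - 18933)/(y(210) + (48 + 57*(-98))) = (√(60 + 110) - 18933)/(1/(25 + 210) + (48 + 57*(-98))) = (√170 - 18933)/(1/235 + (48 - 5586)) = (-18933 + √170)/(1/235 - 5538) = (-18933 + √170)/(-1301429/235) = (-18933 + √170)*(-235/1301429) = 4449255/1301429 - 235*√170/1301429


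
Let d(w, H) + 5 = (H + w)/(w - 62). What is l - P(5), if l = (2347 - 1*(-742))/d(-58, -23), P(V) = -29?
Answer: -118543/173 ≈ -685.22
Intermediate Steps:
d(w, H) = -5 + (H + w)/(-62 + w) (d(w, H) = -5 + (H + w)/(w - 62) = -5 + (H + w)/(-62 + w))
l = -123560/173 (l = (2347 - 1*(-742))/(((310 - 23 - 4*(-58))/(-62 - 58))) = (2347 + 742)/(((310 - 23 + 232)/(-120))) = 3089/((-1/120*519)) = 3089/(-173/40) = 3089*(-40/173) = -123560/173 ≈ -714.22)
l - P(5) = -123560/173 - 1*(-29) = -123560/173 + 29 = -118543/173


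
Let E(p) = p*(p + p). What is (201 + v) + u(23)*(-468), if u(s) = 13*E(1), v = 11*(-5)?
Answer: -12022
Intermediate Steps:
E(p) = 2*p**2 (E(p) = p*(2*p) = 2*p**2)
v = -55
u(s) = 26 (u(s) = 13*(2*1**2) = 13*(2*1) = 13*2 = 26)
(201 + v) + u(23)*(-468) = (201 - 55) + 26*(-468) = 146 - 12168 = -12022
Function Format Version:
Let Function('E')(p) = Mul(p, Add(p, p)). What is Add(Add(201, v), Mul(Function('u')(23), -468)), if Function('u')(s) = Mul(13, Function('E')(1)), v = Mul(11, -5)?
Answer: -12022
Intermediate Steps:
Function('E')(p) = Mul(2, Pow(p, 2)) (Function('E')(p) = Mul(p, Mul(2, p)) = Mul(2, Pow(p, 2)))
v = -55
Function('u')(s) = 26 (Function('u')(s) = Mul(13, Mul(2, Pow(1, 2))) = Mul(13, Mul(2, 1)) = Mul(13, 2) = 26)
Add(Add(201, v), Mul(Function('u')(23), -468)) = Add(Add(201, -55), Mul(26, -468)) = Add(146, -12168) = -12022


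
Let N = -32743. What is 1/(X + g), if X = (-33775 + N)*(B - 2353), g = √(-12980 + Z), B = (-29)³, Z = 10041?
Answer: 1778824356/3164216089498817675 - I*√2939/3164216089498817675 ≈ 5.6217e-10 - 1.7133e-17*I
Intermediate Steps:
B = -24389
g = I*√2939 (g = √(-12980 + 10041) = √(-2939) = I*√2939 ≈ 54.213*I)
X = 1778824356 (X = (-33775 - 32743)*(-24389 - 2353) = -66518*(-26742) = 1778824356)
1/(X + g) = 1/(1778824356 + I*√2939)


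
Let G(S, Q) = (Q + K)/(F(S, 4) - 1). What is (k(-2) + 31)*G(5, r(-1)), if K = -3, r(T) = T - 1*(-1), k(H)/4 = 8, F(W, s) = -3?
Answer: 189/4 ≈ 47.250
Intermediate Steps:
k(H) = 32 (k(H) = 4*8 = 32)
r(T) = 1 + T (r(T) = T + 1 = 1 + T)
G(S, Q) = ¾ - Q/4 (G(S, Q) = (Q - 3)/(-3 - 1) = (-3 + Q)/(-4) = (-3 + Q)*(-¼) = ¾ - Q/4)
(k(-2) + 31)*G(5, r(-1)) = (32 + 31)*(¾ - (1 - 1)/4) = 63*(¾ - ¼*0) = 63*(¾ + 0) = 63*(¾) = 189/4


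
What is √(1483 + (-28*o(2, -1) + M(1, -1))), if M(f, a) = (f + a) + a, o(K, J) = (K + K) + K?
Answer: 3*√146 ≈ 36.249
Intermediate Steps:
o(K, J) = 3*K (o(K, J) = 2*K + K = 3*K)
M(f, a) = f + 2*a (M(f, a) = (a + f) + a = f + 2*a)
√(1483 + (-28*o(2, -1) + M(1, -1))) = √(1483 + (-84*2 + (1 + 2*(-1)))) = √(1483 + (-28*6 + (1 - 2))) = √(1483 + (-168 - 1)) = √(1483 - 169) = √1314 = 3*√146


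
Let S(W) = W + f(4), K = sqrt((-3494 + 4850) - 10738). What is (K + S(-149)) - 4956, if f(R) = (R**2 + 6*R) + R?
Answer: -5061 + I*sqrt(9382) ≈ -5061.0 + 96.861*I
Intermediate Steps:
K = I*sqrt(9382) (K = sqrt(1356 - 10738) = sqrt(-9382) = I*sqrt(9382) ≈ 96.861*I)
f(R) = R**2 + 7*R
S(W) = 44 + W (S(W) = W + 4*(7 + 4) = W + 4*11 = W + 44 = 44 + W)
(K + S(-149)) - 4956 = (I*sqrt(9382) + (44 - 149)) - 4956 = (I*sqrt(9382) - 105) - 4956 = (-105 + I*sqrt(9382)) - 4956 = -5061 + I*sqrt(9382)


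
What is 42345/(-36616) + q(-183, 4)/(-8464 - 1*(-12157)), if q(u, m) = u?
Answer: -54360271/45074296 ≈ -1.2060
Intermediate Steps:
42345/(-36616) + q(-183, 4)/(-8464 - 1*(-12157)) = 42345/(-36616) - 183/(-8464 - 1*(-12157)) = 42345*(-1/36616) - 183/(-8464 + 12157) = -42345/36616 - 183/3693 = -42345/36616 - 183*1/3693 = -42345/36616 - 61/1231 = -54360271/45074296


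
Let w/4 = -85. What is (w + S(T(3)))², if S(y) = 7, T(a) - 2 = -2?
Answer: 110889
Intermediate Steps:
w = -340 (w = 4*(-85) = -340)
T(a) = 0 (T(a) = 2 - 2 = 0)
(w + S(T(3)))² = (-340 + 7)² = (-333)² = 110889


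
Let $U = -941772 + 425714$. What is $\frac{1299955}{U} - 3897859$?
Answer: $- \frac{2011522619777}{516058} \approx -3.8979 \cdot 10^{6}$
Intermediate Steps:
$U = -516058$
$\frac{1299955}{U} - 3897859 = \frac{1299955}{-516058} - 3897859 = 1299955 \left(- \frac{1}{516058}\right) - 3897859 = - \frac{1299955}{516058} - 3897859 = - \frac{2011522619777}{516058}$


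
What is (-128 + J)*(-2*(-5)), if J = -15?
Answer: -1430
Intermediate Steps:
(-128 + J)*(-2*(-5)) = (-128 - 15)*(-2*(-5)) = -143*10 = -1430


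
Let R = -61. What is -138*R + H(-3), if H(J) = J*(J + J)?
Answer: 8436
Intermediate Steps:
H(J) = 2*J² (H(J) = J*(2*J) = 2*J²)
-138*R + H(-3) = -138*(-61) + 2*(-3)² = 8418 + 2*9 = 8418 + 18 = 8436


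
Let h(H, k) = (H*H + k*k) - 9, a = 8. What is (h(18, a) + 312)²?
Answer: 477481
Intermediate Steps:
h(H, k) = -9 + H² + k² (h(H, k) = (H² + k²) - 9 = -9 + H² + k²)
(h(18, a) + 312)² = ((-9 + 18² + 8²) + 312)² = ((-9 + 324 + 64) + 312)² = (379 + 312)² = 691² = 477481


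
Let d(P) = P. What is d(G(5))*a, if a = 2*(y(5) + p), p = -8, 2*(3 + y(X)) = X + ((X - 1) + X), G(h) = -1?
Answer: 8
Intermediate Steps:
y(X) = -7/2 + 3*X/2 (y(X) = -3 + (X + ((X - 1) + X))/2 = -3 + (X + ((-1 + X) + X))/2 = -3 + (X + (-1 + 2*X))/2 = -3 + (-1 + 3*X)/2 = -3 + (-½ + 3*X/2) = -7/2 + 3*X/2)
a = -8 (a = 2*((-7/2 + (3/2)*5) - 8) = 2*((-7/2 + 15/2) - 8) = 2*(4 - 8) = 2*(-4) = -8)
d(G(5))*a = -1*(-8) = 8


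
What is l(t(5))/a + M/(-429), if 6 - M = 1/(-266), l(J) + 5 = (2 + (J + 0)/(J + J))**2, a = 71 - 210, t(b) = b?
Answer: -729251/31723692 ≈ -0.022988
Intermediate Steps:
a = -139
l(J) = 5/4 (l(J) = -5 + (2 + (J + 0)/(J + J))**2 = -5 + (2 + J/((2*J)))**2 = -5 + (2 + J*(1/(2*J)))**2 = -5 + (2 + 1/2)**2 = -5 + (5/2)**2 = -5 + 25/4 = 5/4)
M = 1597/266 (M = 6 - 1/(-266) = 6 - 1*(-1/266) = 6 + 1/266 = 1597/266 ≈ 6.0038)
l(t(5))/a + M/(-429) = (5/4)/(-139) + (1597/266)/(-429) = (5/4)*(-1/139) + (1597/266)*(-1/429) = -5/556 - 1597/114114 = -729251/31723692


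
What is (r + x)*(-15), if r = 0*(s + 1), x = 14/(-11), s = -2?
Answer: 210/11 ≈ 19.091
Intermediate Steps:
x = -14/11 (x = 14*(-1/11) = -14/11 ≈ -1.2727)
r = 0 (r = 0*(-2 + 1) = 0*(-1) = 0)
(r + x)*(-15) = (0 - 14/11)*(-15) = -14/11*(-15) = 210/11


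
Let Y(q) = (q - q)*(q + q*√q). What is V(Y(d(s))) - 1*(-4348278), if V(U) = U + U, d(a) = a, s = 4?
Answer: 4348278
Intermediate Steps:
Y(q) = 0 (Y(q) = 0*(q + q^(3/2)) = 0)
V(U) = 2*U
V(Y(d(s))) - 1*(-4348278) = 2*0 - 1*(-4348278) = 0 + 4348278 = 4348278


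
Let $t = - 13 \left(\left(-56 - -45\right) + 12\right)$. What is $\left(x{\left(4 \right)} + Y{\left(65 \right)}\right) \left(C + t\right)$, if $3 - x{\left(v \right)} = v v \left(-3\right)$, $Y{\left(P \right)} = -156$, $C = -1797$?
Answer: $190050$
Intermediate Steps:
$t = -13$ ($t = - 13 \left(\left(-56 + 45\right) + 12\right) = - 13 \left(-11 + 12\right) = \left(-13\right) 1 = -13$)
$x{\left(v \right)} = 3 + 3 v^{2}$ ($x{\left(v \right)} = 3 - v v \left(-3\right) = 3 - v^{2} \left(-3\right) = 3 - - 3 v^{2} = 3 + 3 v^{2}$)
$\left(x{\left(4 \right)} + Y{\left(65 \right)}\right) \left(C + t\right) = \left(\left(3 + 3 \cdot 4^{2}\right) - 156\right) \left(-1797 - 13\right) = \left(\left(3 + 3 \cdot 16\right) - 156\right) \left(-1810\right) = \left(\left(3 + 48\right) - 156\right) \left(-1810\right) = \left(51 - 156\right) \left(-1810\right) = \left(-105\right) \left(-1810\right) = 190050$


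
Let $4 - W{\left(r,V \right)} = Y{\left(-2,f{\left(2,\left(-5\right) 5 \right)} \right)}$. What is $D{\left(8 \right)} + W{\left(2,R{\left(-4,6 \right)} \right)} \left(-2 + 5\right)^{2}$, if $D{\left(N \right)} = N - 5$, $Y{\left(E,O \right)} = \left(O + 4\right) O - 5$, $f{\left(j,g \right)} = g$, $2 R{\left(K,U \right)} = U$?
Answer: $-4641$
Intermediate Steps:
$R{\left(K,U \right)} = \frac{U}{2}$
$Y{\left(E,O \right)} = -5 + O \left(4 + O\right)$ ($Y{\left(E,O \right)} = \left(4 + O\right) O - 5 = O \left(4 + O\right) - 5 = -5 + O \left(4 + O\right)$)
$W{\left(r,V \right)} = -516$ ($W{\left(r,V \right)} = 4 - \left(-5 + \left(\left(-5\right) 5\right)^{2} + 4 \left(\left(-5\right) 5\right)\right) = 4 - \left(-5 + \left(-25\right)^{2} + 4 \left(-25\right)\right) = 4 - \left(-5 + 625 - 100\right) = 4 - 520 = -516$)
$D{\left(N \right)} = -5 + N$
$D{\left(8 \right)} + W{\left(2,R{\left(-4,6 \right)} \right)} \left(-2 + 5\right)^{2} = \left(-5 + 8\right) - 516 \left(-2 + 5\right)^{2} = 3 - 516 \cdot 3^{2} = 3 - 4644 = -4641$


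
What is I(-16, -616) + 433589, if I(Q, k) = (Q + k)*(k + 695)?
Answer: 383661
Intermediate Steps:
I(Q, k) = (695 + k)*(Q + k) (I(Q, k) = (Q + k)*(695 + k) = (695 + k)*(Q + k))
I(-16, -616) + 433589 = ((-616)² + 695*(-16) + 695*(-616) - 16*(-616)) + 433589 = (379456 - 11120 - 428120 + 9856) + 433589 = -49928 + 433589 = 383661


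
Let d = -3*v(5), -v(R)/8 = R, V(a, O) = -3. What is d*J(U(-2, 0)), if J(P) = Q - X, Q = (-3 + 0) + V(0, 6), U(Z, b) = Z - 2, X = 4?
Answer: -1200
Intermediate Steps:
v(R) = -8*R
U(Z, b) = -2 + Z
d = 120 (d = -(-24)*5 = -3*(-40) = 120)
Q = -6 (Q = (-3 + 0) - 3 = -3 - 3 = -6)
J(P) = -10 (J(P) = -6 - 1*4 = -6 - 4 = -10)
d*J(U(-2, 0)) = 120*(-10) = -1200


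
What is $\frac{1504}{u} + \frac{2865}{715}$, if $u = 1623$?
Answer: $\frac{1145051}{232089} \approx 4.9337$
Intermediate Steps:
$\frac{1504}{u} + \frac{2865}{715} = \frac{1504}{1623} + \frac{2865}{715} = 1504 \cdot \frac{1}{1623} + 2865 \cdot \frac{1}{715} = \frac{1504}{1623} + \frac{573}{143} = \frac{1145051}{232089}$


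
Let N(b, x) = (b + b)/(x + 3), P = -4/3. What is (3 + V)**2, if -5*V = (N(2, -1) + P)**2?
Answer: 17161/2025 ≈ 8.4746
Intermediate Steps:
P = -4/3 (P = -4*1/3 = -4/3 ≈ -1.3333)
N(b, x) = 2*b/(3 + x) (N(b, x) = (2*b)/(3 + x) = 2*b/(3 + x))
V = -4/45 (V = -(2*2/(3 - 1) - 4/3)**2/5 = -(2*2/2 - 4/3)**2/5 = -(2*2*(1/2) - 4/3)**2/5 = -(2 - 4/3)**2/5 = -(2/3)**2/5 = -1/5*4/9 = -4/45 ≈ -0.088889)
(3 + V)**2 = (3 - 4/45)**2 = (131/45)**2 = 17161/2025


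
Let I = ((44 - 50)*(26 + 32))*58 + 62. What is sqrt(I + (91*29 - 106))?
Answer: I*sqrt(17589) ≈ 132.62*I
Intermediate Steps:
I = -20122 (I = -6*58*58 + 62 = -348*58 + 62 = -20184 + 62 = -20122)
sqrt(I + (91*29 - 106)) = sqrt(-20122 + (91*29 - 106)) = sqrt(-20122 + (2639 - 106)) = sqrt(-20122 + 2533) = sqrt(-17589) = I*sqrt(17589)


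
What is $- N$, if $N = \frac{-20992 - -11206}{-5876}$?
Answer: $- \frac{4893}{2938} \approx -1.6654$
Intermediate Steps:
$N = \frac{4893}{2938}$ ($N = \left(-20992 + 11206\right) \left(- \frac{1}{5876}\right) = \left(-9786\right) \left(- \frac{1}{5876}\right) = \frac{4893}{2938} \approx 1.6654$)
$- N = \left(-1\right) \frac{4893}{2938} = - \frac{4893}{2938}$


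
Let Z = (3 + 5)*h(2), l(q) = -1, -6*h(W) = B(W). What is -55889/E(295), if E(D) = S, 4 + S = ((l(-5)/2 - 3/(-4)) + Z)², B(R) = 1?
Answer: 8048016/407 ≈ 19774.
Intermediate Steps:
h(W) = -⅙ (h(W) = -⅙*1 = -⅙)
Z = -4/3 (Z = (3 + 5)*(-⅙) = 8*(-⅙) = -4/3 ≈ -1.3333)
S = -407/144 (S = -4 + ((-1/2 - 3/(-4)) - 4/3)² = -4 + ((-1*½ - 3*(-¼)) - 4/3)² = -4 + ((-½ + ¾) - 4/3)² = -4 + (¼ - 4/3)² = -4 + (-13/12)² = -4 + 169/144 = -407/144 ≈ -2.8264)
E(D) = -407/144
-55889/E(295) = -55889/(-407/144) = -55889*(-144/407) = 8048016/407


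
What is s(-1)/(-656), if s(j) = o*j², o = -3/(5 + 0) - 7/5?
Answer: 1/328 ≈ 0.0030488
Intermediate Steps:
o = -2 (o = -3/5 - 7*⅕ = -3*⅕ - 7/5 = -⅗ - 7/5 = -2)
s(j) = -2*j²
s(-1)/(-656) = -2*(-1)²/(-656) = -2*1*(-1/656) = -2*(-1/656) = 1/328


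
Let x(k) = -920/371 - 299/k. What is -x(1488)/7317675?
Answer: 39997/109181293200 ≈ 3.6634e-7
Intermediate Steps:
x(k) = -920/371 - 299/k (x(k) = -920*1/371 - 299/k = -920/371 - 299/k)
-x(1488)/7317675 = -(-920/371 - 299/1488)/7317675 = -(-1479889)/(552048*7317675) = -1*(-39997/109181293200) = 39997/109181293200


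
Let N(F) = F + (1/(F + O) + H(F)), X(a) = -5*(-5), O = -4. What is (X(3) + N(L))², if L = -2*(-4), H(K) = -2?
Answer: 15625/16 ≈ 976.56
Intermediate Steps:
X(a) = 25
L = 8
N(F) = -2 + F + 1/(-4 + F) (N(F) = F + (1/(F - 4) - 2) = F + (1/(-4 + F) - 2) = F + (-2 + 1/(-4 + F)) = -2 + F + 1/(-4 + F))
(X(3) + N(L))² = (25 + (9 + 8² - 6*8)/(-4 + 8))² = (25 + (9 + 64 - 48)/4)² = (25 + (¼)*25)² = (25 + 25/4)² = (125/4)² = 15625/16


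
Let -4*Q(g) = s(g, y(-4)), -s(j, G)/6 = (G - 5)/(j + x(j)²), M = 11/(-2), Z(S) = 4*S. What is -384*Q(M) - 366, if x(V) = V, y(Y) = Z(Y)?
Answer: 1350/11 ≈ 122.73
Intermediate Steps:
y(Y) = 4*Y
M = -11/2 (M = 11*(-½) = -11/2 ≈ -5.5000)
s(j, G) = -6*(-5 + G)/(j + j²) (s(j, G) = -6*(G - 5)/(j + j²) = -6*(-5 + G)/(j + j²))
Q(g) = -63/(2*g*(1 + g)) (Q(g) = -3*(5 - 4*(-4))/(2*g*(1 + g)) = -3*(5 - 1*(-16))/(2*g*(1 + g)) = -3*(5 + 16)/(2*g*(1 + g)) = -3*21/(2*g*(1 + g)) = -63/(2*g*(1 + g)))
-384*Q(M) - 366 = -(-12096)/((-11/2)*(1 - 11/2)) - 366 = -(-12096)*(-2)/(11*(-9/2)) - 366 = -(-12096)*(-2)*(-2)/(11*9) - 366 = -384*(-14/11) - 366 = 5376/11 - 366 = 1350/11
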